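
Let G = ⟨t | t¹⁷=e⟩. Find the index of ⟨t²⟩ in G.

First find ord(t²) by computing successive powers:
  (t²)¹ = t², (t²)² = t⁴, (t²)³ = t⁶, (t²)⁴ = t⁸, (t²)⁵ = t¹⁰, (t²)⁶ = t¹², (t²)⁷ = t¹⁴, (t²)⁸ = t¹⁶, (t²)⁹ = t, (t²)¹⁰ = t³, (t²)¹¹ = t⁵, (t²)¹² = t⁷, (t²)¹³ = t⁹, (t²)¹⁴ = t¹¹, (t²)¹⁵ = t¹³, (t²)¹⁶ = t¹⁵, (t²)¹⁷ = e.
So |⟨t²⟩| = ord(t²) = 17. With |G| = 17, by Lagrange [G : ⟨t²⟩] = 17/17 = 1.

Answer: 1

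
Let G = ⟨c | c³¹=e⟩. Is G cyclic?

|G| = 31. The element c has order 31 (its powers give 31 distinct elements), so ⟨c⟩ = G and G is cyclic.

Answer: Yes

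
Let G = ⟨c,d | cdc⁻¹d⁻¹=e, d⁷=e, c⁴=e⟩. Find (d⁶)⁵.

Compute successive powers of (d⁶), reducing at each step:
  (d⁶)²: (d⁶) · d⁶ = d⁵
  (d⁶)³: (d⁵) · d⁶ = d⁴
  (d⁶)⁴: (d⁴) · d⁶ = d³
  (d⁶)⁵: (d³) · d⁶ = d²

Answer: d²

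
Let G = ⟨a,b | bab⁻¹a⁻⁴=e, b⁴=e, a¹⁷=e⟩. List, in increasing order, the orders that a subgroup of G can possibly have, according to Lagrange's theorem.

|G| = 68 = 2² · 17. By Lagrange's theorem the order of any subgroup divides 68; the divisors of 68 are 1, 2, 4, 17, 34, 68.

Answer: 1, 2, 4, 17, 34, 68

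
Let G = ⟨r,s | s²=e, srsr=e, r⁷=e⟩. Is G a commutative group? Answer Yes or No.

r·s = rs but s·r = r⁶s, so r·s ≠ s·r and G is not abelian.

Answer: No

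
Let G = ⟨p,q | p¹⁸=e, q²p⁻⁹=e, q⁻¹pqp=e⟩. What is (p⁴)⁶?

Compute successive powers of (p⁴), reducing at each step:
  (p⁴)²: (p⁴) · p⁴ = p⁸
  (p⁴)³: (p⁸) · p⁴ = p¹²
  (p⁴)⁴: (p¹²) · p⁴ = p¹⁶
  (p⁴)⁵: (p¹⁶) · p⁴ = p²
  (p⁴)⁶: (p²) · p⁴ = p⁶

Answer: p⁶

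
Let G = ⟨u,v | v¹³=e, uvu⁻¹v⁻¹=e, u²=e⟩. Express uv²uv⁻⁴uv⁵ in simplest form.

Multiply left to right, reducing at each step:
  u · v² = uv²
  (uv²) · u = v²
  (v²) · v⁻⁴ = v¹¹
  (v¹¹) · u = uv¹¹
  (uv¹¹) · v⁵ = uv³

Answer: uv³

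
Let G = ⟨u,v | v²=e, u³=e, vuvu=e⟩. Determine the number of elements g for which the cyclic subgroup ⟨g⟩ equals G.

⟨g⟩ = G would require ord(g) = |G| = 6, but the maximum element order in G is 3 < 6. So G is not cyclic and no single element generates it: the count is 0.

Answer: 0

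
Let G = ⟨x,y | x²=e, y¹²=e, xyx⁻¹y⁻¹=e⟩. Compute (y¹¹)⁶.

Compute successive powers of (y¹¹), reducing at each step:
  (y¹¹)²: (y¹¹) · y¹¹ = y¹⁰
  (y¹¹)³: (y¹⁰) · y¹¹ = y⁹
  (y¹¹)⁴: (y⁹) · y¹¹ = y⁸
  (y¹¹)⁵: (y⁸) · y¹¹ = y⁷
  (y¹¹)⁶: (y⁷) · y¹¹ = y⁶

Answer: y⁶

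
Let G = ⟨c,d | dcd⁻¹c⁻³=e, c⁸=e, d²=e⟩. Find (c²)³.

Compute successive powers of (c²), reducing at each step:
  (c²)²: (c²) · c² = c⁴
  (c²)³: (c⁴) · c² = c⁶

Answer: c⁶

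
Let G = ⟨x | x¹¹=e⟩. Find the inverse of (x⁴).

The order of (x⁴) is 11 (smallest k with (x⁴)ᵏ = e), so (x⁴)⁻¹ = (x⁴)¹⁰ = x⁷.
Check: (x⁴) · (x⁷) → (x⁴) · x⁷ = e, giving e as required.

Answer: x⁷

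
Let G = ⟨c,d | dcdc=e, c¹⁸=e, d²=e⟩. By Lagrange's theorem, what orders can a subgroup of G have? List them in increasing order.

|G| = 36 = 2² · 3². By Lagrange's theorem the order of any subgroup divides 36; the divisors of 36 are 1, 2, 3, 4, 6, 9, 12, 18, 36.

Answer: 1, 2, 3, 4, 6, 9, 12, 18, 36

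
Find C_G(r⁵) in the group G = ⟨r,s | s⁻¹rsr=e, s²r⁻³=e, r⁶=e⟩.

⟨r⁵⟩ ⊆ C_G(r⁵) since powers of r⁵ commute with r⁵; so |C_G(r⁵)| ≥ |⟨r⁵⟩| = 6.
By orbit–stabilizer, |C_G(r⁵)| = |G| / |conj. class of r⁵| = 12 / 2 = 6.
The 6 elements commuting with r⁵ are {e, r, r², r³, r⁴, r⁵}.

Answer: {e, r, r², r³, r⁴, r⁵}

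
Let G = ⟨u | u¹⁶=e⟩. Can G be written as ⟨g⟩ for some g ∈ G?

|G| = 16. The element u has order 16 (its powers give 16 distinct elements), so ⟨u⟩ = G and G is cyclic.

Answer: Yes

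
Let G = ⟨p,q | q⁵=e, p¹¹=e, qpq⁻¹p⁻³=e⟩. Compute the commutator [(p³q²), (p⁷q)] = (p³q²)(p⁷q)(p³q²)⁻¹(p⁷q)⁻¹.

[(p³q²), (p⁷q)] = (p³q²)·(p⁷q)·(p³q²)⁻¹·(p⁷q)⁻¹.
  (p³q²) · (p⁷q) = q³
  (q³) · (p⁷q³) = p²q
  (p²q) · (p⁵q⁴) = p⁶

Answer: p⁶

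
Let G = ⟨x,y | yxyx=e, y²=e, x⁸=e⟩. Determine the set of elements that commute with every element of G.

An element z ∈ Z(G) iff z commutes with every generator.
For example x⁴ is central: (x⁴)·x = x⁵ = x·(x⁴); (x⁴)·y = x⁴y = y·(x⁴).
Whereas x ∉ Z(G) since x·y = xy ≠ x⁷y = y·x.
Checking each of the 16 elements this way gives Z(G) = {e, x⁴}, of order 2.

Answer: {e, x⁴}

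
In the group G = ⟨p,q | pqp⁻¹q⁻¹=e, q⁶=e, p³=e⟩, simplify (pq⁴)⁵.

Compute successive powers of (pq⁴), reducing at each step:
  (pq⁴)²: (pq⁴) · p = p²q⁴;   (p²q⁴) · q⁴ = p²q²
  (pq⁴)³: (p²q²) · p = q²;   (q²) · q⁴ = e
  (pq⁴)⁴: e · p = p;   p · q⁴ = pq⁴
  (pq⁴)⁵: (pq⁴) · p = p²q⁴;   (p²q⁴) · q⁴ = p²q²

Answer: p²q²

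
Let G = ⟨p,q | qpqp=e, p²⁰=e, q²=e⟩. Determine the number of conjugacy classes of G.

The conjugacy classes (representative and size) are:
  [e] (size 1), [p] (size 2), [p¹⁸] (size 2), [p³] (size 2), [p⁴] (size 2), [p¹⁵] (size 2), [p¹⁴] (size 2), [p⁷] (size 2), [p¹²] (size 2), [p¹¹] (size 2), [p¹⁰] (size 1), [p¹⁸q] (size 10), [p⁵q] (size 10).
Class equation: 1 + 2 + 2 + 2 + 2 + 2 + 2 + 2 + 2 + 2 + 1 + 10 + 10 = 40 = |G|. So G has 13 conjugacy classes.

Answer: 13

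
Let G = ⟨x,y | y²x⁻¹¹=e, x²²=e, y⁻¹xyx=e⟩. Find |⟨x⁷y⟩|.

|⟨x⁷y⟩| equals the order of x⁷y. Compute successive powers until reaching e:
  (x⁷y)¹ = x⁷y, (x⁷y)² = x¹¹, (x⁷y)³ = x⁷y⁻¹, (x⁷y)⁴ = e.
The smallest positive k with (x⁷y)ᵏ = e is 4, so |⟨x⁷y⟩| = 4.

Answer: 4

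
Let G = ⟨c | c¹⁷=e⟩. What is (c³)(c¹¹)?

Compute (c³) · (c¹¹) by multiplying left to right and reducing via the relations at each step:
  (c³) · c¹¹ = c¹⁴

Answer: c¹⁴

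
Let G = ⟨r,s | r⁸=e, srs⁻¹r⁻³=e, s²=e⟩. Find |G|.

Enumerate words in the generators, reducing via the relations: the distinct elements are
  {e, r, s, rs, r², r³, r⁴, r⁵, r⁶, r⁷, r²s, r³s, r⁴s, r⁵s, r⁶s, r⁷s}.
No further products give new elements, so |G| = 16.

Answer: 16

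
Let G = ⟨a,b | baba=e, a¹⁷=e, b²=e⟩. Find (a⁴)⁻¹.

The order of (a⁴) is 17 (smallest k with (a⁴)ᵏ = e), so (a⁴)⁻¹ = (a⁴)¹⁶ = a¹³.
Check: (a⁴) · (a¹³) → (a⁴) · a¹³ = e, giving e as required.

Answer: a¹³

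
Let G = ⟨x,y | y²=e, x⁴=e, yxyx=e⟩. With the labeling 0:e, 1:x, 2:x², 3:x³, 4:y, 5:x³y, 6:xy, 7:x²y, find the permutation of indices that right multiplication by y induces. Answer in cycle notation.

(0 4)(1 6)(2 7)(3 5)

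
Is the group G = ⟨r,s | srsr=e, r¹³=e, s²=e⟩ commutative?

r·s = rs but s·r = r¹²s, so r·s ≠ s·r and G is not abelian.

Answer: No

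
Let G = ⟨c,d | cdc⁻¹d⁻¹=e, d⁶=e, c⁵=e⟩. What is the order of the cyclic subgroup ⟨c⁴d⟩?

|⟨c⁴d⟩| equals the order of c⁴d. Compute successive powers until reaching e:
  (c⁴d)¹ = c⁴d, (c⁴d)² = c³d², (c⁴d)³ = c²d³, (c⁴d)⁴ = cd⁴, (c⁴d)⁵ = d⁵, (c⁴d)⁶ = c⁴, (c⁴d)⁷ = c³d, (c⁴d)⁸ = c²d², (c⁴d)⁹ = cd³, (c⁴d)¹⁰ = d⁴, (c⁴d)¹¹ = c⁴d⁵, (c⁴d)¹² = c³, (c⁴d)¹³ = c²d, (c⁴d)¹⁴ = cd², (c⁴d)¹⁵ = d³, (c⁴d)¹⁶ = c⁴d⁴, (c⁴d)¹⁷ = c³d⁵, (c⁴d)¹⁸ = c², (c⁴d)¹⁹ = cd, (c⁴d)²⁰ = d², (c⁴d)²¹ = c⁴d³, (c⁴d)²² = c³d⁴, (c⁴d)²³ = c²d⁵, (c⁴d)²⁴ = c, (c⁴d)²⁵ = d, (c⁴d)²⁶ = c⁴d², (c⁴d)²⁷ = c³d³, (c⁴d)²⁸ = c²d⁴, (c⁴d)²⁹ = cd⁵, (c⁴d)³⁰ = e.
The smallest positive k with (c⁴d)ᵏ = e is 30, so |⟨c⁴d⟩| = 30.

Answer: 30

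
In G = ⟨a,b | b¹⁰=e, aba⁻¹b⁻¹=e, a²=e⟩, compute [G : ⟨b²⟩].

First find ord(b²) by computing successive powers:
  (b²)¹ = b², (b²)² = b⁴, (b²)³ = b⁶, (b²)⁴ = b⁸, (b²)⁵ = e.
So |⟨b²⟩| = ord(b²) = 5. With |G| = 20, by Lagrange [G : ⟨b²⟩] = 20/5 = 4.

Answer: 4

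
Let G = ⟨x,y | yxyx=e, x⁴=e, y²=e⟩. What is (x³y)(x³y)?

Compute (x³y) · (x³y) by multiplying left to right and reducing via the relations at each step:
  (x³y) · x³ = y
  y · y = e

Answer: e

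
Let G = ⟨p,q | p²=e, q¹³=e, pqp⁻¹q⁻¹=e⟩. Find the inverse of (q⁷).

The order of (q⁷) is 13 (smallest k with (q⁷)ᵏ = e), so (q⁷)⁻¹ = (q⁷)¹² = q⁶.
Check: (q⁷) · (q⁶) → (q⁷) · q⁶ = e, giving e as required.

Answer: q⁶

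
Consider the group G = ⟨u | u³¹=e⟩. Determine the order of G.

G is generated by a single element, so G is cyclic. The relator gives u³¹ = e and no smaller power is forced to be e, so the 31 powers {e, u, u², u³, u⁴, u⁵, u⁶, u⁷, u⁸, u⁹, u²², u²³, u²¹, u²⁰, u²⁴, u²⁵, u²⁶, u²⁷, u²⁸, u²⁹, u³⁰, u¹², u¹³, u¹¹, u¹⁰, u¹⁴, u¹⁵, u¹⁶, u¹⁷, u¹⁸, u¹⁹} are distinct. Hence |G| = 31.

Answer: 31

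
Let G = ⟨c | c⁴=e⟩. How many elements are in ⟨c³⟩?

|⟨c³⟩| equals the order of c³. Compute successive powers until reaching e:
  (c³)¹ = c³, (c³)² = c², (c³)³ = c, (c³)⁴ = e.
The smallest positive k with (c³)ᵏ = e is 4, so |⟨c³⟩| = 4.

Answer: 4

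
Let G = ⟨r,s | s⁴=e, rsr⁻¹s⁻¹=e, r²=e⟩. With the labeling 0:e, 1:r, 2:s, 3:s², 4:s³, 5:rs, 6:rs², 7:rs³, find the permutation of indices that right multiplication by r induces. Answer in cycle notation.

(0 1)(2 5)(3 6)(4 7)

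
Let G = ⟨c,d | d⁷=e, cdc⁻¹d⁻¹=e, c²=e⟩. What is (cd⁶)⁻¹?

The order of (cd⁶) is 14 (smallest k with (cd⁶)ᵏ = e), so (cd⁶)⁻¹ = (cd⁶)¹³ = cd.
Check: (cd⁶) · (cd) → (cd⁶) · c = d⁶;   (d⁶) · d = e, giving e as required.

Answer: cd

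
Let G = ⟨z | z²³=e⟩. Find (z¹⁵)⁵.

Compute successive powers of (z¹⁵), reducing at each step:
  (z¹⁵)²: (z¹⁵) · z¹⁵ = z⁷
  (z¹⁵)³: (z⁷) · z¹⁵ = z²²
  (z¹⁵)⁴: (z²²) · z¹⁵ = z¹⁴
  (z¹⁵)⁵: (z¹⁴) · z¹⁵ = z⁶

Answer: z⁶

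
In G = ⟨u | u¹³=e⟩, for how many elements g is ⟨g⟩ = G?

G is cyclic of order 13. An element generates G iff its order is 13, and a cyclic group of order 13 has exactly φ(13) = 12 such elements.

Answer: 12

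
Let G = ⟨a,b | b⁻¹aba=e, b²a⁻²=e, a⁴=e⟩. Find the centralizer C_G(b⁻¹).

⟨b⁻¹⟩ ⊆ C_G(b⁻¹) since powers of b⁻¹ commute with b⁻¹; so |C_G(b⁻¹)| ≥ |⟨b⁻¹⟩| = 4.
By orbit–stabilizer, |C_G(b⁻¹)| = |G| / |conj. class of b⁻¹| = 8 / 2 = 4.
The 4 elements commuting with b⁻¹ are {e, a², b, b⁻¹}.

Answer: {e, a², b, b⁻¹}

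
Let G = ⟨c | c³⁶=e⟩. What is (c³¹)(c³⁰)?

Compute (c³¹) · (c³⁰) by multiplying left to right and reducing via the relations at each step:
  (c³¹) · c³⁰ = c²⁵

Answer: c²⁵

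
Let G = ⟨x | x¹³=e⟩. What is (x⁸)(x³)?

Compute (x⁸) · (x³) by multiplying left to right and reducing via the relations at each step:
  (x⁸) · x³ = x¹¹

Answer: x¹¹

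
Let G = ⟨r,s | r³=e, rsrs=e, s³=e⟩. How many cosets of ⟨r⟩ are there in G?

First find ord(r) by computing successive powers:
  r¹ = r, r² = r², r³ = e.
So |⟨r⟩| = ord(r) = 3. With |G| = 12, by Lagrange [G : ⟨r⟩] = 12/3 = 4.

Answer: 4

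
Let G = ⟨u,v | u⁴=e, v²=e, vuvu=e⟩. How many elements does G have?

Enumerate words in the generators, reducing via the relations: the distinct elements are
  {e, u, v, uv, u², u³, u²v, u³v}.
No further products give new elements, so |G| = 8.

Answer: 8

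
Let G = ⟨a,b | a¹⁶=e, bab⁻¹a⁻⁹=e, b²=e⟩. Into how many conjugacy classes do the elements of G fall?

The conjugacy classes (representative and size) are:
  [e] (size 1), [a⁹] (size 2), [a²] (size 1), [a³] (size 2), [a⁴] (size 1), [a¹³] (size 2), [a⁶] (size 1), [a¹⁵] (size 2), [a⁸] (size 1), [a¹⁰] (size 1), [a¹²] (size 1), [a¹⁴] (size 1), [b] (size 2), [ab] (size 2), [a²b] (size 2), [a¹¹b] (size 2), [a⁴b] (size 2), [a¹³b] (size 2), [a¹⁴b] (size 2), [a¹⁵b] (size 2).
Class equation: 1 + 2 + 1 + 2 + 1 + 2 + 1 + 2 + 1 + 1 + 1 + 1 + 2 + 2 + 2 + 2 + 2 + 2 + 2 + 2 = 32 = |G|. So G has 20 conjugacy classes.

Answer: 20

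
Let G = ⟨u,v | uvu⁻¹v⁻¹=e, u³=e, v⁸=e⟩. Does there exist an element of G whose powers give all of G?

|G| = 24. The element uv has order 24 (its powers give 24 distinct elements), so ⟨uv⟩ = G and G is cyclic.

Answer: Yes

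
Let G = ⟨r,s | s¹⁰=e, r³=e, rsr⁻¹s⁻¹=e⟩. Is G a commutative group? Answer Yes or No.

Each pair of generators commutes: r·s = rs = s·r. Since the generators pairwise commute, every element of G commutes with every other, so G is abelian.

Answer: Yes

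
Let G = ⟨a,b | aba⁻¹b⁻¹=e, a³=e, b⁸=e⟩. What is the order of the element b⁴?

Compute successive powers until reaching e:
  (b⁴)¹ = b⁴, (b⁴)² = e.
The smallest positive k with (b⁴)ᵏ = e is 2.

Answer: 2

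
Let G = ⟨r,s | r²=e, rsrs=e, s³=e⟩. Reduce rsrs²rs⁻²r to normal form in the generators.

Multiply left to right, reducing at each step:
  r · s = rs
  (rs) · r = s²
  (s²) · s² = s
  s · r = rs²
  (rs²) · s⁻² = r
  r · r = e

Answer: e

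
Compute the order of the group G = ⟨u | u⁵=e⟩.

G is generated by a single element, so G is cyclic. The relator gives u⁵ = e and no smaller power is forced to be e, so the 5 powers {e, u, u², u³, u⁴} are distinct. Hence |G| = 5.

Answer: 5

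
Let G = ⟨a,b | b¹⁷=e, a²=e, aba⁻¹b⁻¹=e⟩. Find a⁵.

Compute successive powers of a, reducing at each step:
  a²: a · a = e
  a³: e · a = a
  a⁴: a · a = e
  a⁵: e · a = a

Answer: a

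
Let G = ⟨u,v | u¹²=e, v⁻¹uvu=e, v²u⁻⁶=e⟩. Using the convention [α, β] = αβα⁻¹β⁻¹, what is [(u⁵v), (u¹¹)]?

[(u⁵v), (u¹¹)] = (u⁵v)·(u¹¹)·(u⁵v)⁻¹·(u¹¹)⁻¹.
  (u⁵v) · (u¹¹) = v⁻¹
  (v⁻¹) · (u⁵v⁻¹) = u
  u · u = u²

Answer: u²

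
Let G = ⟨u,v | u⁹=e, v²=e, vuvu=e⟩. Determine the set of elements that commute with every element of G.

An element z ∈ Z(G) iff z commutes with every generator.
For example e is central: e·u = u = u·e; e·v = v = v·e.
Whereas u ∉ Z(G) since u·v = uv ≠ u⁸v = v·u.
Checking each of the 18 elements this way gives Z(G) = {e}, of order 1.

Answer: {e}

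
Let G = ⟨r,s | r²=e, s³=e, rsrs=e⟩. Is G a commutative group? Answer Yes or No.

r·s = rs but s·r = rs², so r·s ≠ s·r and G is not abelian.

Answer: No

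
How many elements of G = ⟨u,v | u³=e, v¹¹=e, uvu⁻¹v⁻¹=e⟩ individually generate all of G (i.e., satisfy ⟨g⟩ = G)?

G is cyclic of order 33. An element generates G iff its order is 33, and a cyclic group of order 33 has exactly φ(33) = 20 such elements.

Answer: 20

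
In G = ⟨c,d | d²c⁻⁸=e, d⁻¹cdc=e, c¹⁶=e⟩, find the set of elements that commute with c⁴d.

⟨c⁴d⟩ ⊆ C_G(c⁴d) since powers of c⁴d commute with c⁴d; so |C_G(c⁴d)| ≥ |⟨c⁴d⟩| = 4.
By orbit–stabilizer, |C_G(c⁴d)| = |G| / |conj. class of c⁴d| = 32 / 8 = 4.
The 4 elements commuting with c⁴d are {e, c⁸, c⁴d, c⁴d⁻¹}.

Answer: {e, c⁸, c⁴d, c⁴d⁻¹}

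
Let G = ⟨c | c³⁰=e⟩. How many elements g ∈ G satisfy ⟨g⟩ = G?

G is cyclic of order 30. An element generates G iff its order is 30, and a cyclic group of order 30 has exactly φ(30) = 8 such elements.

Answer: 8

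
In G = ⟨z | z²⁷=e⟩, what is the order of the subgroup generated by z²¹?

|⟨z²¹⟩| equals the order of z²¹. Compute successive powers until reaching e:
  (z²¹)¹ = z²¹, (z²¹)² = z¹⁵, (z²¹)³ = z⁹, (z²¹)⁴ = z³, (z²¹)⁵ = z²⁴, (z²¹)⁶ = z¹⁸, (z²¹)⁷ = z¹², (z²¹)⁸ = z⁶, (z²¹)⁹ = e.
The smallest positive k with (z²¹)ᵏ = e is 9, so |⟨z²¹⟩| = 9.

Answer: 9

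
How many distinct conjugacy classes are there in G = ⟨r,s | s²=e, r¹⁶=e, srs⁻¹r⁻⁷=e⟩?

The conjugacy classes (representative and size) are:
  [e] (size 1), [r] (size 2), [r¹⁴] (size 2), [r³] (size 2), [r⁴] (size 2), [r¹⁰] (size 2), [r⁸] (size 1), [r⁹] (size 2), [r¹¹] (size 2), [r¹⁰s] (size 8), [rs] (size 8).
Class equation: 1 + 2 + 2 + 2 + 2 + 2 + 1 + 2 + 2 + 8 + 8 = 32 = |G|. So G has 11 conjugacy classes.

Answer: 11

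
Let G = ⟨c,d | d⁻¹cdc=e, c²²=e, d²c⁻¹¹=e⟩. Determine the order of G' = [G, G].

G' = [G, G] is generated by all commutators. The generator-pair commutators are: [c, d] = c².
The subgroup they normally generate is {e, c², c⁴, c⁶, c⁸, c¹⁰, c¹², c¹⁴, c¹⁶, c¹⁸, c²⁰}, of order 11.
Check: |G/G'| = 44/11 = 4 is the order of the abelianisation.

Answer: 11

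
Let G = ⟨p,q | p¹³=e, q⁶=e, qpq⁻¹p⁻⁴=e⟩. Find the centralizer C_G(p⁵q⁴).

⟨p⁵q⁴⟩ ⊆ C_G(p⁵q⁴) since powers of p⁵q⁴ commute with p⁵q⁴; so |C_G(p⁵q⁴)| ≥ |⟨p⁵q⁴⟩| = 3.
By orbit–stabilizer, |C_G(p⁵q⁴)| = |G| / |conj. class of p⁵q⁴| = 78 / 13 = 6.
The 6 elements commuting with p⁵q⁴ are {e, p²q³, p⁴q⁵, p⁵q⁴, p¹⁰q, p¹¹q²}.

Answer: {e, p²q³, p⁴q⁵, p⁵q⁴, p¹⁰q, p¹¹q²}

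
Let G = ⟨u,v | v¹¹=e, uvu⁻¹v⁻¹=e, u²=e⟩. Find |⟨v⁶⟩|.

|⟨v⁶⟩| equals the order of v⁶. Compute successive powers until reaching e:
  (v⁶)¹ = v⁶, (v⁶)² = v, (v⁶)³ = v⁷, (v⁶)⁴ = v², (v⁶)⁵ = v⁸, (v⁶)⁶ = v³, (v⁶)⁷ = v⁹, (v⁶)⁸ = v⁴, (v⁶)⁹ = v¹⁰, (v⁶)¹⁰ = v⁵, (v⁶)¹¹ = e.
The smallest positive k with (v⁶)ᵏ = e is 11, so |⟨v⁶⟩| = 11.

Answer: 11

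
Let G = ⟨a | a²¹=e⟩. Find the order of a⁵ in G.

Compute successive powers until reaching e:
  (a⁵)¹ = a⁵, (a⁵)² = a¹⁰, (a⁵)³ = a¹⁵, (a⁵)⁴ = a²⁰, (a⁵)⁵ = a⁴, (a⁵)⁶ = a⁹, (a⁵)⁷ = a¹⁴, (a⁵)⁸ = a¹⁹, (a⁵)⁹ = a³, (a⁵)¹⁰ = a⁸, (a⁵)¹¹ = a¹³, (a⁵)¹² = a¹⁸, (a⁵)¹³ = a², (a⁵)¹⁴ = a⁷, (a⁵)¹⁵ = a¹², (a⁵)¹⁶ = a¹⁷, (a⁵)¹⁷ = a, (a⁵)¹⁸ = a⁶, (a⁵)¹⁹ = a¹¹, (a⁵)²⁰ = a¹⁶, (a⁵)²¹ = e.
The smallest positive k with (a⁵)ᵏ = e is 21.

Answer: 21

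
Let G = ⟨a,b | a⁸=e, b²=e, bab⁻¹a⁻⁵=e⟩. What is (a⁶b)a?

Compute (a⁶b) · a by multiplying left to right and reducing via the relations at each step:
  (a⁶b) · a = a³b

Answer: a³b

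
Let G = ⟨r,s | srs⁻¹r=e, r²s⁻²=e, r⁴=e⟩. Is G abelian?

r·s = rs but s·r = rs⁻¹, so r·s ≠ s·r and G is not abelian.

Answer: No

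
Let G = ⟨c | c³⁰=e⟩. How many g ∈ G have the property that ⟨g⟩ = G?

G is cyclic of order 30. An element generates G iff its order is 30, and a cyclic group of order 30 has exactly φ(30) = 8 such elements.

Answer: 8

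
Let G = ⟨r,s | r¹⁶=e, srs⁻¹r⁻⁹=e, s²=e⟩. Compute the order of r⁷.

Compute successive powers until reaching e:
  (r⁷)¹ = r⁷, (r⁷)² = r¹⁴, (r⁷)³ = r⁵, (r⁷)⁴ = r¹², (r⁷)⁵ = r³, (r⁷)⁶ = r¹⁰, (r⁷)⁷ = r, (r⁷)⁸ = r⁸, (r⁷)⁹ = r¹⁵, (r⁷)¹⁰ = r⁶, (r⁷)¹¹ = r¹³, (r⁷)¹² = r⁴, (r⁷)¹³ = r¹¹, (r⁷)¹⁴ = r², (r⁷)¹⁵ = r⁹, (r⁷)¹⁶ = e.
The smallest positive k with (r⁷)ᵏ = e is 16.

Answer: 16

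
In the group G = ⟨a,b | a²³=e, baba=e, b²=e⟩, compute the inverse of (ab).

The order of (ab) is 2 (smallest k with (ab)ᵏ = e), so (ab)⁻¹ = (ab)¹ = ab.
Check: (ab) · (ab) → (ab) · a = b;   b · b = e, giving e as required.

Answer: ab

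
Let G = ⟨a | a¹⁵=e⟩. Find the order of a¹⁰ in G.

Compute successive powers until reaching e:
  (a¹⁰)¹ = a¹⁰, (a¹⁰)² = a⁵, (a¹⁰)³ = e.
The smallest positive k with (a¹⁰)ᵏ = e is 3.

Answer: 3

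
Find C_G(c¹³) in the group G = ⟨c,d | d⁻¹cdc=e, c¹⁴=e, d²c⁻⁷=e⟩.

⟨c¹³⟩ ⊆ C_G(c¹³) since powers of c¹³ commute with c¹³; so |C_G(c¹³)| ≥ |⟨c¹³⟩| = 14.
By orbit–stabilizer, |C_G(c¹³)| = |G| / |conj. class of c¹³| = 28 / 2 = 14.
The 14 elements commuting with c¹³ are {e, c, c², c³, c⁴, c⁵, c⁶, c⁷, c⁸, c⁹, c¹⁰, c¹¹, c¹², c¹³}.

Answer: {e, c, c², c³, c⁴, c⁵, c⁶, c⁷, c⁸, c⁹, c¹⁰, c¹¹, c¹², c¹³}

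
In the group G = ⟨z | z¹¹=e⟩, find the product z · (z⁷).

Compute z · (z⁷) by multiplying left to right and reducing via the relations at each step:
  z · z⁷ = z⁸

Answer: z⁸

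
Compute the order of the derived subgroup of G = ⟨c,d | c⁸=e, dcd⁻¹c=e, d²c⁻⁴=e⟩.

G' = [G, G] is generated by all commutators. The generator-pair commutators are: [c, d] = c².
The subgroup they normally generate is {e, c², c⁴, c⁶}, of order 4.
Check: |G/G'| = 16/4 = 4 is the order of the abelianisation.

Answer: 4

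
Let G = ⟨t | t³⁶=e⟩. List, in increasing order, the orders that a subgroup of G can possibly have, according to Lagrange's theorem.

|G| = 36 = 2² · 3². By Lagrange's theorem the order of any subgroup divides 36; the divisors of 36 are 1, 2, 3, 4, 6, 9, 12, 18, 36.

Answer: 1, 2, 3, 4, 6, 9, 12, 18, 36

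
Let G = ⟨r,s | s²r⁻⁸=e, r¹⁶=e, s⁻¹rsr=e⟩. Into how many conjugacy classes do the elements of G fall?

The conjugacy classes (representative and size) are:
  [e] (size 1), [r] (size 2), [r¹⁴] (size 2), [r³] (size 2), [r¹²] (size 2), [r⁵] (size 2), [r¹⁰] (size 2), [r⁷] (size 2), [r⁸] (size 1), [r⁶s] (size 8), [r³s⁻¹] (size 8).
Class equation: 1 + 2 + 2 + 2 + 2 + 2 + 2 + 2 + 1 + 8 + 8 = 32 = |G|. So G has 11 conjugacy classes.

Answer: 11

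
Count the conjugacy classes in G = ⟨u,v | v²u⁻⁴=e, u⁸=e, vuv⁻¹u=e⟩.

The conjugacy classes (representative and size) are:
  [e] (size 1), [u⁷] (size 2), [u²] (size 2), [u⁵] (size 2), [u⁴] (size 1), [u²v⁻¹] (size 4), [u³v] (size 4).
Class equation: 1 + 2 + 2 + 2 + 1 + 4 + 4 = 16 = |G|. So G has 7 conjugacy classes.

Answer: 7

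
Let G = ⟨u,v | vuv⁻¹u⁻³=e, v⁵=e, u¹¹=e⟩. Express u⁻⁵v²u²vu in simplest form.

Multiply left to right, reducing at each step:
  (u⁶) · v² = u⁶v²
  (u⁶v²) · u² = u²v²
  (u²v²) · v = u²v³
  (u²v³) · u = u⁷v³

Answer: u⁷v³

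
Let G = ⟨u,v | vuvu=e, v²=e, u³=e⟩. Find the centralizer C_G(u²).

⟨u²⟩ ⊆ C_G(u²) since powers of u² commute with u²; so |C_G(u²)| ≥ |⟨u²⟩| = 3.
By orbit–stabilizer, |C_G(u²)| = |G| / |conj. class of u²| = 6 / 2 = 3.
The 3 elements commuting with u² are {e, u, u²}.

Answer: {e, u, u²}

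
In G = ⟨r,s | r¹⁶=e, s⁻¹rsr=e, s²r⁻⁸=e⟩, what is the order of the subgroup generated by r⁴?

|⟨r⁴⟩| equals the order of r⁴. Compute successive powers until reaching e:
  (r⁴)¹ = r⁴, (r⁴)² = r⁸, (r⁴)³ = r¹², (r⁴)⁴ = e.
The smallest positive k with (r⁴)ᵏ = e is 4, so |⟨r⁴⟩| = 4.

Answer: 4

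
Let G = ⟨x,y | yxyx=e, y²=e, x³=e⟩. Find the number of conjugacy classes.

The conjugacy classes (representative and size) are:
  [e] (size 1), [x] (size 2), [xy] (size 3).
Class equation: 1 + 2 + 3 = 6 = |G|. So G has 3 conjugacy classes.

Answer: 3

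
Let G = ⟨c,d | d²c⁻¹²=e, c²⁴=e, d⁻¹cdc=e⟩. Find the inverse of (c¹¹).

The order of (c¹¹) is 24 (smallest k with (c¹¹)ᵏ = e), so (c¹¹)⁻¹ = (c¹¹)²³ = c¹³.
Check: (c¹¹) · (c¹³) → (c¹¹) · c¹³ = e, giving e as required.

Answer: c¹³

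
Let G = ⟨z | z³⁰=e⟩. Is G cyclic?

|G| = 30. The element z has order 30 (its powers give 30 distinct elements), so ⟨z⟩ = G and G is cyclic.

Answer: Yes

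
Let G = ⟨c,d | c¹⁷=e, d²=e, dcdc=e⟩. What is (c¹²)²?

Compute successive powers of (c¹²), reducing at each step:
  (c¹²)²: (c¹²) · c¹² = c⁷

Answer: c⁷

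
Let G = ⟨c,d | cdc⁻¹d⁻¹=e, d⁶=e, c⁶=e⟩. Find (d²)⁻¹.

The order of (d²) is 3 (smallest k with (d²)ᵏ = e), so (d²)⁻¹ = (d²)² = d⁴.
Check: (d²) · (d⁴) → (d²) · d⁴ = e, giving e as required.

Answer: d⁴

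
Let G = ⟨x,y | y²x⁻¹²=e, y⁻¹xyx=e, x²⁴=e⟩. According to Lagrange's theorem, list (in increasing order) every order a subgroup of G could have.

|G| = 48 = 2⁴ · 3. By Lagrange's theorem the order of any subgroup divides 48; the divisors of 48 are 1, 2, 3, 4, 6, 8, 12, 16, 24, 48.

Answer: 1, 2, 3, 4, 6, 8, 12, 16, 24, 48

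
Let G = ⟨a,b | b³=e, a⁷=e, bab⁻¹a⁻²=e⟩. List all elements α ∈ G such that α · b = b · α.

⟨b⟩ ⊆ C_G(b) since powers of b commute with b; so |C_G(b)| ≥ |⟨b⟩| = 3.
By orbit–stabilizer, |C_G(b)| = |G| / |conj. class of b| = 21 / 7 = 3.
The 3 elements commuting with b are {e, b, b²}.

Answer: {e, b, b²}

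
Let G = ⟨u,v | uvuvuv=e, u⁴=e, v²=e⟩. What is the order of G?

Enumerate words in the generators, reducing via the relations: the distinct elements are
  {e, u, v, uv, u², u³, vu, uvu, u²v, u³v, vu², vu³, uvu², uvu³, u²vu, u³vu, vu²v, uvu²v, u²vu², u²vu³, u³vu², u³vu³, u²vu²v, u³vu²v}.
No further products give new elements, so |G| = 24.

Answer: 24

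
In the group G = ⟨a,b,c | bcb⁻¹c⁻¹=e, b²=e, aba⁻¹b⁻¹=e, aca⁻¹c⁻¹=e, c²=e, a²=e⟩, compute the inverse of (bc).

The order of (bc) is 2 (smallest k with (bc)ᵏ = e), so (bc)⁻¹ = (bc)¹ = bc.
Check: (bc) · (bc) → (bc) · b = c;   c · c = e, giving e as required.

Answer: bc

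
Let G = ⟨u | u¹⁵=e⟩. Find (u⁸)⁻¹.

The order of (u⁸) is 15 (smallest k with (u⁸)ᵏ = e), so (u⁸)⁻¹ = (u⁸)¹⁴ = u⁷.
Check: (u⁸) · (u⁷) → (u⁸) · u⁷ = e, giving e as required.

Answer: u⁷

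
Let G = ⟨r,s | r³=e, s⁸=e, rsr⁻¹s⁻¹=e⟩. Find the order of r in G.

Compute successive powers until reaching e:
  r¹ = r, r² = r², r³ = e.
The smallest positive k with rᵏ = e is 3.

Answer: 3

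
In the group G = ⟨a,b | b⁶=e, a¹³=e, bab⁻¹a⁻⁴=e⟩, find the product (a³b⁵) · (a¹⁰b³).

Compute (a³b⁵) · (a¹⁰b³) by multiplying left to right and reducing via the relations at each step:
  (a³b⁵) · a¹⁰ = a¹²b⁵
  (a¹²b⁵) · b³ = a¹²b²

Answer: a¹²b²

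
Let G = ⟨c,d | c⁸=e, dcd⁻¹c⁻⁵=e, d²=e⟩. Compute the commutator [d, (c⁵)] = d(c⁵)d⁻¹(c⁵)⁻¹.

[d, (c⁵)] = d·(c⁵)·d⁻¹·(c⁵)⁻¹.
  d · (c⁵) = cd
  (cd) · d = c
  c · (c³) = c⁴

Answer: c⁴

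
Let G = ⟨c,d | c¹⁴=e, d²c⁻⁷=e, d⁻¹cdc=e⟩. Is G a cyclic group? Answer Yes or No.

Every cyclic group is abelian. But c·d = cd while d·c = c⁶d⁻¹, so c·d ≠ d·c and G is not abelian. Hence G is not cyclic.

Answer: No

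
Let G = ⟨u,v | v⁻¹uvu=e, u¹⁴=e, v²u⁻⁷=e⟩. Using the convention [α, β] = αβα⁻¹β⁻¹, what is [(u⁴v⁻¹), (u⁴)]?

[(u⁴v⁻¹), (u⁴)] = (u⁴v⁻¹)·(u⁴)·(u⁴v⁻¹)⁻¹·(u⁴)⁻¹.
  (u⁴v⁻¹) · (u⁴) = v⁻¹
  (v⁻¹) · (u⁴v) = u¹⁰
  (u¹⁰) · (u¹⁰) = u⁶

Answer: u⁶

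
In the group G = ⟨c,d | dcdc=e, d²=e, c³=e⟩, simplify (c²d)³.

Compute successive powers of (c²d), reducing at each step:
  (c²d)²: (c²d) · c² = d;   d · d = e
  (c²d)³: e · c² = c²;   (c²) · d = c²d

Answer: c²d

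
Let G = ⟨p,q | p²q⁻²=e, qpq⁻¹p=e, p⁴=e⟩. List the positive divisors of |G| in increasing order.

|G| = 8 = 2³. By Lagrange's theorem the order of any subgroup divides 8; the divisors of 8 are 1, 2, 4, 8.

Answer: 1, 2, 4, 8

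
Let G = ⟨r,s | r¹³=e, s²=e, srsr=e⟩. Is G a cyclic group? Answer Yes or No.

Every cyclic group is abelian. But r·s = rs while s·r = r¹²s, so r·s ≠ s·r and G is not abelian. Hence G is not cyclic.

Answer: No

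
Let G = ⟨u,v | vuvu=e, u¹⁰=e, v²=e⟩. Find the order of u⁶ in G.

Compute successive powers until reaching e:
  (u⁶)¹ = u⁶, (u⁶)² = u², (u⁶)³ = u⁸, (u⁶)⁴ = u⁴, (u⁶)⁵ = e.
The smallest positive k with (u⁶)ᵏ = e is 5.

Answer: 5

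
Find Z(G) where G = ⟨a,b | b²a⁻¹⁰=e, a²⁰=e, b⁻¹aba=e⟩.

An element z ∈ Z(G) iff z commutes with every generator.
For example a¹⁰ is central: (a¹⁰)·a = a¹¹ = a·(a¹⁰); (a¹⁰)·b = b⁻¹ = b·(a¹⁰).
Whereas a ∉ Z(G) since a·b = ab ≠ a⁹b⁻¹ = b·a.
Checking each of the 40 elements this way gives Z(G) = {e, a¹⁰}, of order 2.

Answer: {e, a¹⁰}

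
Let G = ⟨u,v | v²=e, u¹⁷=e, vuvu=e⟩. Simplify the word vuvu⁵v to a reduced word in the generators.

Multiply left to right, reducing at each step:
  v · u = u¹⁶v
  (u¹⁶v) · v = u¹⁶
  (u¹⁶) · u⁵ = u⁴
  (u⁴) · v = u⁴v

Answer: u⁴v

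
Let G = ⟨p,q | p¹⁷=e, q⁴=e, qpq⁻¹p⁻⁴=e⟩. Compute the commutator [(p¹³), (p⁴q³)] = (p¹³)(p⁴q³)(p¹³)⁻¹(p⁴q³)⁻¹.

[(p¹³), (p⁴q³)] = (p¹³)·(p⁴q³)·(p¹³)⁻¹·(p⁴q³)⁻¹.
  (p¹³) · (p⁴q³) = q³
  (q³) · (p⁴) = pq³
  (pq³) · (pq) = p¹⁴

Answer: p¹⁴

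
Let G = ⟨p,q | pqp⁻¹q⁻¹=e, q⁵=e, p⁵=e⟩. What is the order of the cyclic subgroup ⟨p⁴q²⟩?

|⟨p⁴q²⟩| equals the order of p⁴q². Compute successive powers until reaching e:
  (p⁴q²)¹ = p⁴q², (p⁴q²)² = p³q⁴, (p⁴q²)³ = p²q, (p⁴q²)⁴ = pq³, (p⁴q²)⁵ = e.
The smallest positive k with (p⁴q²)ᵏ = e is 5, so |⟨p⁴q²⟩| = 5.

Answer: 5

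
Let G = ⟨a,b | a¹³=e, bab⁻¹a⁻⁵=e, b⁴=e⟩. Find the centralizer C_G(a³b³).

⟨a³b³⟩ ⊆ C_G(a³b³) since powers of a³b³ commute with a³b³; so |C_G(a³b³)| ≥ |⟨a³b³⟩| = 4.
By orbit–stabilizer, |C_G(a³b³)| = |G| / |conj. class of a³b³| = 52 / 13 = 4.
The 4 elements commuting with a³b³ are {e, ab², a³b³, a¹¹b}.

Answer: {e, ab², a³b³, a¹¹b}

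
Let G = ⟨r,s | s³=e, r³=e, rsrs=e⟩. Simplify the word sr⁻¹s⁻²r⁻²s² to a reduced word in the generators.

Multiply left to right, reducing at each step:
  s · r⁻¹ = sr²
  (sr²) · s⁻² = rs²r
  (rs²r) · r⁻² = r²s
  (r²s) · s² = r²

Answer: r²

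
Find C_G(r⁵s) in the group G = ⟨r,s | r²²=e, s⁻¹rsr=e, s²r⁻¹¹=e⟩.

⟨r⁵s⟩ ⊆ C_G(r⁵s) since powers of r⁵s commute with r⁵s; so |C_G(r⁵s)| ≥ |⟨r⁵s⟩| = 4.
By orbit–stabilizer, |C_G(r⁵s)| = |G| / |conj. class of r⁵s| = 44 / 11 = 4.
The 4 elements commuting with r⁵s are {e, r¹¹, r⁵s, r⁵s⁻¹}.

Answer: {e, r¹¹, r⁵s, r⁵s⁻¹}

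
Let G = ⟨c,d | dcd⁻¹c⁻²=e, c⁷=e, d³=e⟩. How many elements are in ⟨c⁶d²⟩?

|⟨c⁶d²⟩| equals the order of c⁶d². Compute successive powers until reaching e:
  (c⁶d²)¹ = c⁶d², (c⁶d²)² = c²d, (c⁶d²)³ = e.
The smallest positive k with (c⁶d²)ᵏ = e is 3, so |⟨c⁶d²⟩| = 3.

Answer: 3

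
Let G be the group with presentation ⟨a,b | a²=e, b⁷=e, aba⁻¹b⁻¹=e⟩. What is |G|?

Enumerate words in the generators, reducing via the relations: the distinct elements are
  {a, b, e, ab, b², b³, b⁴, b⁵, b⁶, ab², ab³, ab⁴, ab⁵, ab⁶}.
No further products give new elements, so |G| = 14.

Answer: 14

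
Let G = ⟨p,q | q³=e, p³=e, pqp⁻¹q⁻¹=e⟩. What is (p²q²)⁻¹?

The order of (p²q²) is 3 (smallest k with (p²q²)ᵏ = e), so (p²q²)⁻¹ = (p²q²)² = pq.
Check: (p²q²) · (pq) → (p²q²) · p = q²;   (q²) · q = e, giving e as required.

Answer: pq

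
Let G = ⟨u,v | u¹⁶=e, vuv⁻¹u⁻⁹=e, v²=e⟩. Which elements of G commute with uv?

⟨uv⟩ ⊆ C_G(uv) since powers of uv commute with uv; so |C_G(uv)| ≥ |⟨uv⟩| = 16.
By orbit–stabilizer, |C_G(uv)| = |G| / |conj. class of uv| = 32 / 2 = 16.
The 16 elements commuting with uv are {e, u², u⁴, u⁶, u⁸, u¹⁰, u¹², u¹⁴, u⁹v, uv, u¹¹v, u³v, u¹³v, u⁵v, u¹⁵v, u⁷v}.

Answer: {e, u², u⁴, u⁶, u⁸, u¹⁰, u¹², u¹⁴, u⁹v, uv, u¹¹v, u³v, u¹³v, u⁵v, u¹⁵v, u⁷v}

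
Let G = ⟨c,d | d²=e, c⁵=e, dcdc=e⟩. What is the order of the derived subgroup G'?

G' = [G, G] is generated by all commutators. The generator-pair commutators are: [c, d] = c².
The subgroup they normally generate is {e, c, c², c³, c⁴}, of order 5.
Check: |G/G'| = 10/5 = 2 is the order of the abelianisation.

Answer: 5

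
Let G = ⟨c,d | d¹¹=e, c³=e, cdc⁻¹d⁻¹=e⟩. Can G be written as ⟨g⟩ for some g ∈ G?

|G| = 33. The element cd has order 33 (its powers give 33 distinct elements), so ⟨cd⟩ = G and G is cyclic.

Answer: Yes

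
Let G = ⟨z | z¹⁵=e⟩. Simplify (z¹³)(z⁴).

Compute (z¹³) · (z⁴) by multiplying left to right and reducing via the relations at each step:
  (z¹³) · z⁴ = z²

Answer: z²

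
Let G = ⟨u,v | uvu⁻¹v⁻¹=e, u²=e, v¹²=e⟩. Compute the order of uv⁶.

Compute successive powers until reaching e:
  (uv⁶)¹ = uv⁶, (uv⁶)² = e.
The smallest positive k with (uv⁶)ᵏ = e is 2.

Answer: 2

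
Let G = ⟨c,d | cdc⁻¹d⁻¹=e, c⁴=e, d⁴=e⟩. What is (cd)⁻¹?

The order of (cd) is 4 (smallest k with (cd)ᵏ = e), so (cd)⁻¹ = (cd)³ = c³d³.
Check: (cd) · (c³d³) → (cd) · c³ = d;   d · d³ = e, giving e as required.

Answer: c³d³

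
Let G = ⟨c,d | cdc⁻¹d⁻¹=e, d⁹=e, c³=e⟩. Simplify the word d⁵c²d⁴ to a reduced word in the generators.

Multiply left to right, reducing at each step:
  (d⁵) · c² = c²d⁵
  (c²d⁵) · d⁴ = c²

Answer: c²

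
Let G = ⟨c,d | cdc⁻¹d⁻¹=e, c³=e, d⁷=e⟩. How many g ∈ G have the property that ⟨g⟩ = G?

G is cyclic of order 21. An element generates G iff its order is 21, and a cyclic group of order 21 has exactly φ(21) = 12 such elements.

Answer: 12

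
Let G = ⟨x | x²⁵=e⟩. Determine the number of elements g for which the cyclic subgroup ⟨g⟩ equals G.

G is cyclic of order 25. An element generates G iff its order is 25, and a cyclic group of order 25 has exactly φ(25) = 20 such elements.

Answer: 20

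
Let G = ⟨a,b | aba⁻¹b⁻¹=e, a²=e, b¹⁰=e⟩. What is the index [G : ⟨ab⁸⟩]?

First find ord(ab⁸) by computing successive powers:
  (ab⁸)¹ = ab⁸, (ab⁸)² = b⁶, (ab⁸)³ = ab⁴, (ab⁸)⁴ = b², (ab⁸)⁵ = a, (ab⁸)⁶ = b⁸, (ab⁸)⁷ = ab⁶, (ab⁸)⁸ = b⁴, (ab⁸)⁹ = ab², (ab⁸)¹⁰ = e.
So |⟨ab⁸⟩| = ord(ab⁸) = 10. With |G| = 20, by Lagrange [G : ⟨ab⁸⟩] = 20/10 = 2.

Answer: 2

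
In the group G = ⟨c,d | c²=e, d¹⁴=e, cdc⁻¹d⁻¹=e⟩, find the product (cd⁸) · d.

Compute (cd⁸) · d by multiplying left to right and reducing via the relations at each step:
  (cd⁸) · d = cd⁹

Answer: cd⁹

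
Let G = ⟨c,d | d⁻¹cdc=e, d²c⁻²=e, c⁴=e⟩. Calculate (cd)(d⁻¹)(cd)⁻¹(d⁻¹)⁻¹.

[(cd), (d⁻¹)] = (cd)·(d⁻¹)·(cd)⁻¹·(d⁻¹)⁻¹.
  (cd) · (d⁻¹) = c
  c · (cd⁻¹) = d
  d · d = c²

Answer: c²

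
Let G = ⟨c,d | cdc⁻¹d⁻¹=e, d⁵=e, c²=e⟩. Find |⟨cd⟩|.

|⟨cd⟩| equals the order of cd. Compute successive powers until reaching e:
  (cd)¹ = cd, (cd)² = d², (cd)³ = cd³, (cd)⁴ = d⁴, (cd)⁵ = c, (cd)⁶ = d, (cd)⁷ = cd², (cd)⁸ = d³, (cd)⁹ = cd⁴, (cd)¹⁰ = e.
The smallest positive k with (cd)ᵏ = e is 10, so |⟨cd⟩| = 10.

Answer: 10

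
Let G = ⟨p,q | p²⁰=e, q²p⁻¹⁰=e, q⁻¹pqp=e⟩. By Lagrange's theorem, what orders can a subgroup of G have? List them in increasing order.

|G| = 40 = 2³ · 5. By Lagrange's theorem the order of any subgroup divides 40; the divisors of 40 are 1, 2, 4, 5, 8, 10, 20, 40.

Answer: 1, 2, 4, 5, 8, 10, 20, 40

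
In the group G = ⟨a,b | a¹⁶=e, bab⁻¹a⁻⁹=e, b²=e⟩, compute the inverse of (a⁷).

The order of (a⁷) is 16 (smallest k with (a⁷)ᵏ = e), so (a⁷)⁻¹ = (a⁷)¹⁵ = a⁹.
Check: (a⁷) · (a⁹) → (a⁷) · a⁹ = e, giving e as required.

Answer: a⁹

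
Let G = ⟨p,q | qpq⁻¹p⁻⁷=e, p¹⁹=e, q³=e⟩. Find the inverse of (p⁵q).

The order of (p⁵q) is 3 (smallest k with (p⁵q)ᵏ = e), so (p⁵q)⁻¹ = (p⁵q)² = p²q².
Check: (p⁵q) · (p²q²) → (p⁵q) · p² = q;   q · q² = e, giving e as required.

Answer: p²q²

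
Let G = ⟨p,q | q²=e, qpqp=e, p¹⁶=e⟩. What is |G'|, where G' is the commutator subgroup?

G' = [G, G] is generated by all commutators. The generator-pair commutators are: [p, q] = p².
The subgroup they normally generate is {e, p², p⁴, p⁶, p⁸, p¹⁰, p¹², p¹⁴}, of order 8.
Check: |G/G'| = 32/8 = 4 is the order of the abelianisation.

Answer: 8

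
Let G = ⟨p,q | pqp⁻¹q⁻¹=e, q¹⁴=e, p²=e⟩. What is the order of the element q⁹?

Compute successive powers until reaching e:
  (q⁹)¹ = q⁹, (q⁹)² = q⁴, (q⁹)³ = q¹³, (q⁹)⁴ = q⁸, (q⁹)⁵ = q³, (q⁹)⁶ = q¹², (q⁹)⁷ = q⁷, (q⁹)⁸ = q², (q⁹)⁹ = q¹¹, (q⁹)¹⁰ = q⁶, (q⁹)¹¹ = q, (q⁹)¹² = q¹⁰, (q⁹)¹³ = q⁵, (q⁹)¹⁴ = e.
The smallest positive k with (q⁹)ᵏ = e is 14.

Answer: 14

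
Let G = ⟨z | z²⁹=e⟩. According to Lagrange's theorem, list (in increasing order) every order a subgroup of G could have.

|G| = 29 = 29. By Lagrange's theorem the order of any subgroup divides 29; the divisors of 29 are 1, 29.

Answer: 1, 29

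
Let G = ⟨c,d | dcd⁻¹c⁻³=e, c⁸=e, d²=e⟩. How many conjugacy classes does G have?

The conjugacy classes (representative and size) are:
  [e] (size 1), [c³] (size 2), [c²] (size 2), [c⁴] (size 1), [c⁵] (size 2), [c⁴d] (size 4), [cd] (size 4).
Class equation: 1 + 2 + 2 + 1 + 2 + 4 + 4 = 16 = |G|. So G has 7 conjugacy classes.

Answer: 7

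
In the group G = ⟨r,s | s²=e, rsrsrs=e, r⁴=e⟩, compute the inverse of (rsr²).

The order of (rsr²) is 3 (smallest k with (rsr²)ᵏ = e), so (rsr²)⁻¹ = (rsr²)² = r²sr³.
Check: (rsr²) · (r²sr³) → (rsr²) · r² = rs;   (rs) · s = r;   r · r³ = e, giving e as required.

Answer: r²sr³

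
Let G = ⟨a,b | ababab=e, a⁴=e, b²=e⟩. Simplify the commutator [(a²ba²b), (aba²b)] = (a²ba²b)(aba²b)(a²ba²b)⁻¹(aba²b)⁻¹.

[(a²ba²b), (aba²b)] = (a²ba²b)·(aba²b)·(a²ba²b)⁻¹·(aba²b)⁻¹.
  (a²ba²b) · (aba²b) = a
  a · (a²ba²b) = a³ba²b
  (a³ba²b) · (aba²b) = a²

Answer: a²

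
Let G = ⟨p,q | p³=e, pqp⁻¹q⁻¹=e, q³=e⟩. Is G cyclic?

|G| = 9, but the maximum element order in G is 3 < 9. No single element generates all of G, so G is not cyclic.

Answer: No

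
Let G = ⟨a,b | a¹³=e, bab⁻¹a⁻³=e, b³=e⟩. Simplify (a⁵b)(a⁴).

Compute (a⁵b) · (a⁴) by multiplying left to right and reducing via the relations at each step:
  (a⁵b) · a⁴ = a⁴b

Answer: a⁴b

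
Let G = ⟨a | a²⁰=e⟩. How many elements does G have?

G is generated by a single element, so G is cyclic. The relator gives a²⁰ = e and no smaller power is forced to be e, so the 20 powers {a, e, a², a³, a⁴, a⁵, a⁶, a⁷, a⁸, a⁹, a¹², a¹³, a¹¹, a¹⁰, a¹⁴, a¹⁵, a¹⁶, a¹⁷, a¹⁸, a¹⁹} are distinct. Hence |G| = 20.

Answer: 20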